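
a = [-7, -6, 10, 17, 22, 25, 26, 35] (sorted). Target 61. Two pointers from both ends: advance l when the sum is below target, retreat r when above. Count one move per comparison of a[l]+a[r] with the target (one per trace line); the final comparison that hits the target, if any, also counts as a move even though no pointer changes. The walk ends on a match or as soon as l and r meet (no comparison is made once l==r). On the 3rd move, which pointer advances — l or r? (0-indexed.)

l

l=0 r=7: -7+35=28 <61, l++
l=1 r=7: -6+35=29 <61, l++
l=2 r=7: 10+35=45 <61, l++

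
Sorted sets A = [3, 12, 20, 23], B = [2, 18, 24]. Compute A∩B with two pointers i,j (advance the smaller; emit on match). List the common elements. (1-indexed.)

intersection = []

[i=1,j=1] 3>2 → j++
[i=1,j=2] 3<18 → i++
[i=2,j=2] 12<18 → i++
[i=3,j=2] 20>18 → j++
[i=3,j=3] 20<24 → i++
[i=4,j=3] 23<24 → i++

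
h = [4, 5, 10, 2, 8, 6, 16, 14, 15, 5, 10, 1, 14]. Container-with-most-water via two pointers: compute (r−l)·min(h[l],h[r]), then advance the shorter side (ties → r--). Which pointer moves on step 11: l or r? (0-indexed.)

l=0 r=12: min(4,14)*12=48 best=48 *, l++
l=1 r=12: min(5,14)*11=55 best=55 *, l++
l=2 r=12: min(10,14)*10=100 best=100 *, l++
l=3 r=12: min(2,14)*9=18 best=100, l++
l=4 r=12: min(8,14)*8=64 best=100, l++
l=5 r=12: min(6,14)*7=42 best=100, l++
l=6 r=12: min(16,14)*6=84 best=100, r--
l=6 r=11: min(16,1)*5=5 best=100, r--
l=6 r=10: min(16,10)*4=40 best=100, r--
l=6 r=9: min(16,5)*3=15 best=100, r--
l=6 r=8: min(16,15)*2=30 best=100, r--

r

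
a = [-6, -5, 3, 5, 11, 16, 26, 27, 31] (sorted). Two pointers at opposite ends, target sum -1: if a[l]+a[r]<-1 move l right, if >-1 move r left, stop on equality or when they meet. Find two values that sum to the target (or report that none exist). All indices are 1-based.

l=1 r=9: -6+31=25 >-1, r--
l=1 r=8: -6+27=21 >-1, r--
l=1 r=7: -6+26=20 >-1, r--
l=1 r=6: -6+16=10 >-1, r--
l=1 r=5: -6+11=5 >-1, r--
l=1 r=4: -6+5=-1, found

(-6, 5)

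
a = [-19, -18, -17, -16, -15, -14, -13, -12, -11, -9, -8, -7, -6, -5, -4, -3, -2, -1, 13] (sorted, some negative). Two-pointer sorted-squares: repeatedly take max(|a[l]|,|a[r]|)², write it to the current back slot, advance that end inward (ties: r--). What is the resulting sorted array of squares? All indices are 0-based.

[1, 4, 9, 16, 25, 36, 49, 64, 81, 121, 144, 169, 169, 196, 225, 256, 289, 324, 361]

[0,18] |-19|>|13| out[18]=361 → l++
[1,18] |-18|>|13| out[17]=324 → l++
[2,18] |-17|>|13| out[16]=289 → l++
[3,18] |-16|>|13| out[15]=256 → l++
[4,18] |-15|>|13| out[14]=225 → l++
[5,18] |-14|>|13| out[13]=196 → l++
[6,18] |-13|<=|13| out[12]=169 → r--
[6,17] |-13|>|-1| out[11]=169 → l++
[7,17] |-12|>|-1| out[10]=144 → l++
[8,17] |-11|>|-1| out[9]=121 → l++
[9,17] |-9|>|-1| out[8]=81 → l++
[10,17] |-8|>|-1| out[7]=64 → l++
[11,17] |-7|>|-1| out[6]=49 → l++
[12,17] |-6|>|-1| out[5]=36 → l++
[13,17] |-5|>|-1| out[4]=25 → l++
[14,17] |-4|>|-1| out[3]=16 → l++
[15,17] |-3|>|-1| out[2]=9 → l++
[16,17] |-2|>|-1| out[1]=4 → l++
[17,17] |-1|<=|-1| out[0]=1 → r--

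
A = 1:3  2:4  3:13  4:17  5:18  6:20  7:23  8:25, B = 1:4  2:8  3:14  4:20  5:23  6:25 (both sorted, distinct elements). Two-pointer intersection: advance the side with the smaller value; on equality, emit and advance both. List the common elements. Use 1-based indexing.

i=1 j=1: 3<4, i++
i=2 j=1: 4==4 emit, i++,j++
i=3 j=2: 13>8, j++
i=3 j=3: 13<14, i++
i=4 j=3: 17>14, j++
i=4 j=4: 17<20, i++
i=5 j=4: 18<20, i++
i=6 j=4: 20==20 emit, i++,j++
i=7 j=5: 23==23 emit, i++,j++
i=8 j=6: 25==25 emit, i++,j++

intersection = [4, 20, 23, 25]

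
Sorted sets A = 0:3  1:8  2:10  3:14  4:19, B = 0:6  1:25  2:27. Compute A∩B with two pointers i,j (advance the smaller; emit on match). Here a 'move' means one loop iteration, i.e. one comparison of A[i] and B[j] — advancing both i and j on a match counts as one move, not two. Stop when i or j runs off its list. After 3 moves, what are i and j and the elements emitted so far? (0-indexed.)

[i=0,j=0] 3<6 → i++
[i=1,j=0] 8>6 → j++
[i=1,j=1] 8<25 → i++

i=2, j=1, emitted=[]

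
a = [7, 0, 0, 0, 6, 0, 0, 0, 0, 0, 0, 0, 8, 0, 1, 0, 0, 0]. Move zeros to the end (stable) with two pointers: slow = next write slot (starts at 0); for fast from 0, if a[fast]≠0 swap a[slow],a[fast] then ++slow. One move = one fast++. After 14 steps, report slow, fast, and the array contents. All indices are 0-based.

(s=0,f=0) a[fast]=7≠0 swap→a[0]=7 → slow++,fast++
(s=1,f=1) a[fast]=0 → fast++
(s=1,f=2) a[fast]=0 → fast++
(s=1,f=3) a[fast]=0 → fast++
(s=1,f=4) a[fast]=6≠0 swap→a[1]=6 → slow++,fast++
(s=2,f=5) a[fast]=0 → fast++
(s=2,f=6) a[fast]=0 → fast++
(s=2,f=7) a[fast]=0 → fast++
(s=2,f=8) a[fast]=0 → fast++
(s=2,f=9) a[fast]=0 → fast++
(s=2,f=10) a[fast]=0 → fast++
(s=2,f=11) a[fast]=0 → fast++
(s=2,f=12) a[fast]=8≠0 swap→a[2]=8 → slow++,fast++
(s=3,f=13) a[fast]=0 → fast++

slow=3, fast=14, a=[7, 6, 8, 0, 0, 0, 0, 0, 0, 0, 0, 0, 0, 0, 1, 0, 0, 0]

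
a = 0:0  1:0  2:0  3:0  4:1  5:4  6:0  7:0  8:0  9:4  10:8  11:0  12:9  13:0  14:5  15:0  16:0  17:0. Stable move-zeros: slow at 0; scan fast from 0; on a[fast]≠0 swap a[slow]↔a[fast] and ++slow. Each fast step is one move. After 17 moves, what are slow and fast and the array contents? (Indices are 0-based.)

(s=0,f=0) a[fast]=0 → fast++
(s=0,f=1) a[fast]=0 → fast++
(s=0,f=2) a[fast]=0 → fast++
(s=0,f=3) a[fast]=0 → fast++
(s=0,f=4) a[fast]=1≠0 swap→a[0]=1 → slow++,fast++
(s=1,f=5) a[fast]=4≠0 swap→a[1]=4 → slow++,fast++
(s=2,f=6) a[fast]=0 → fast++
(s=2,f=7) a[fast]=0 → fast++
(s=2,f=8) a[fast]=0 → fast++
(s=2,f=9) a[fast]=4≠0 swap→a[2]=4 → slow++,fast++
(s=3,f=10) a[fast]=8≠0 swap→a[3]=8 → slow++,fast++
(s=4,f=11) a[fast]=0 → fast++
(s=4,f=12) a[fast]=9≠0 swap→a[4]=9 → slow++,fast++
(s=5,f=13) a[fast]=0 → fast++
(s=5,f=14) a[fast]=5≠0 swap→a[5]=5 → slow++,fast++
(s=6,f=15) a[fast]=0 → fast++
(s=6,f=16) a[fast]=0 → fast++

slow=6, fast=17, a=[1, 4, 4, 8, 9, 5, 0, 0, 0, 0, 0, 0, 0, 0, 0, 0, 0, 0]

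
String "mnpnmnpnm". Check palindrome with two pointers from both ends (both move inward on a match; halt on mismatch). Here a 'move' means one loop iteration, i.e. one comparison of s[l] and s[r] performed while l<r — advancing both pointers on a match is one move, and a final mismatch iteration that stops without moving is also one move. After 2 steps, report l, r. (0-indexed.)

l=2, r=6

[0,8] 'm'=='m' → l++,r--
[1,7] 'n'=='n' → l++,r--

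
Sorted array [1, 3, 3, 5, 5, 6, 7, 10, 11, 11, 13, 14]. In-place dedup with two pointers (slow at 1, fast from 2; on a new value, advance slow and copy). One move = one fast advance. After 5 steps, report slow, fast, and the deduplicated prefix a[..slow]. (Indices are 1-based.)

slow=4, fast=7, prefix=[1, 3, 5, 6]

(s=1,f=2) a[fast]=3≠a[slow]=1 write a[2]=3 → slow++,fast++
(s=2,f=3) a[fast]=3=a[slow] dup → fast++
(s=2,f=4) a[fast]=5≠a[slow]=3 write a[3]=5 → slow++,fast++
(s=3,f=5) a[fast]=5=a[slow] dup → fast++
(s=3,f=6) a[fast]=6≠a[slow]=5 write a[4]=6 → slow++,fast++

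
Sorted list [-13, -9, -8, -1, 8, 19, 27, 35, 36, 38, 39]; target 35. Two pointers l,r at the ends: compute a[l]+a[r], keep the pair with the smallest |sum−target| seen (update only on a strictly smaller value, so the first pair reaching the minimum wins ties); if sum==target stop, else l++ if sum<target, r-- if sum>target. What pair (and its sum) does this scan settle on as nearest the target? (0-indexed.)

l=0 r=10: -13+39=26 d=9 *, l++
l=1 r=10: -9+39=30 d=5 *, l++
l=2 r=10: -8+39=31 d=4 *, l++
l=3 r=10: -1+39=38 d=3 *, r--
l=3 r=9: -1+38=37 d=2 *, r--
l=3 r=8: -1+36=35 d=0 *, stop

pair (-1, 36) with sum 35 (|Δ|=0)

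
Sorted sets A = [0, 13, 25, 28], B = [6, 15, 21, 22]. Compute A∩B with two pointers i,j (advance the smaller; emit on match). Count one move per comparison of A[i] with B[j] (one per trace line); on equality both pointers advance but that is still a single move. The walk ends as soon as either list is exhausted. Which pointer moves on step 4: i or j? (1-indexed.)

j

i=1 j=1: 0<6, i++
i=2 j=1: 13>6, j++
i=2 j=2: 13<15, i++
i=3 j=2: 25>15, j++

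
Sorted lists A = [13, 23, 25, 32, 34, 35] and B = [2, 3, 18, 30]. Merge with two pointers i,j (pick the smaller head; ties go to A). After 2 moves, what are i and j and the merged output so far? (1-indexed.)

i=1, j=3, merged so far=[2, 3]

i=1 j=1: A[i]=13>B[j]=2 take 2, j++
i=1 j=2: A[i]=13>B[j]=3 take 3, j++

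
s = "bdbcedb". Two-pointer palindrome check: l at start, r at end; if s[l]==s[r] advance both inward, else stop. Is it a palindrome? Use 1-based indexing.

not a palindrome (mismatch at 3,5)

[1,7] 'b'=='b' → l++,r--
[2,6] 'd'=='d' → l++,r--
[3,5] 'b'!='e' → stop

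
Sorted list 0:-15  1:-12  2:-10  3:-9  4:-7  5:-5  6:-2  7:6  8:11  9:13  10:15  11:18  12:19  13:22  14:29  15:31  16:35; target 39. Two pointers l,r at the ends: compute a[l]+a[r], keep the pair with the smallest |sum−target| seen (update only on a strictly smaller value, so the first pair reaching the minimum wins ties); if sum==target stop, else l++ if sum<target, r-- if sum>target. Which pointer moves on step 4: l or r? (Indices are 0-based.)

l

[0,16] -15+35=20 d=19 * → l++
[1,16] -12+35=23 d=16 * → l++
[2,16] -10+35=25 d=14 * → l++
[3,16] -9+35=26 d=13 * → l++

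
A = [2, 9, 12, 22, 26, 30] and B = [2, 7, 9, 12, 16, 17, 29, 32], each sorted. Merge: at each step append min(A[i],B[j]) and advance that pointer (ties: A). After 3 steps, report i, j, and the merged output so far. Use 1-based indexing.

[i=1,j=1] A[i]=2<=B[j]=2 take 2 → i++
[i=2,j=1] A[i]=9>B[j]=2 take 2 → j++
[i=2,j=2] A[i]=9>B[j]=7 take 7 → j++

i=2, j=3, merged so far=[2, 2, 7]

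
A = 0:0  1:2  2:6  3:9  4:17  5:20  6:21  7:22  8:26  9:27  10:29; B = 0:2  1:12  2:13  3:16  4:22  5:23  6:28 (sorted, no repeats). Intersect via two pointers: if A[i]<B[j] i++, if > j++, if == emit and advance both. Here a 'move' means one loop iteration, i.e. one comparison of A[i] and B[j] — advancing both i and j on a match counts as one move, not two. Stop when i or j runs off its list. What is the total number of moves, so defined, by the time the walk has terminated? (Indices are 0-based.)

15 moves

i=0 j=0: 0<2, i++
i=1 j=0: 2==2 emit, i++,j++
i=2 j=1: 6<12, i++
i=3 j=1: 9<12, i++
i=4 j=1: 17>12, j++
i=4 j=2: 17>13, j++
i=4 j=3: 17>16, j++
i=4 j=4: 17<22, i++
i=5 j=4: 20<22, i++
i=6 j=4: 21<22, i++
i=7 j=4: 22==22 emit, i++,j++
i=8 j=5: 26>23, j++
i=8 j=6: 26<28, i++
i=9 j=6: 27<28, i++
i=10 j=6: 29>28, j++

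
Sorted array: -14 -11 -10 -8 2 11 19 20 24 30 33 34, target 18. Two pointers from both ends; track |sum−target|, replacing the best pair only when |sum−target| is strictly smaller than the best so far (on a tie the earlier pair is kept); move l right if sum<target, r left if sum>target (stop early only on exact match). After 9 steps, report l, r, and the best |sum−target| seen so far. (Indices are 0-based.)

l=4, r=6, best |Δ|=1

[0,11] -14+34=20 d=2 * → r--
[0,10] -14+33=19 d=1 * → r--
[0,9] -14+30=16 d=2 → l++
[1,9] -11+30=19 d=1 → r--
[1,8] -11+24=13 d=5 → l++
[2,8] -10+24=14 d=4 → l++
[3,8] -8+24=16 d=2 → l++
[4,8] 2+24=26 d=8 → r--
[4,7] 2+20=22 d=4 → r--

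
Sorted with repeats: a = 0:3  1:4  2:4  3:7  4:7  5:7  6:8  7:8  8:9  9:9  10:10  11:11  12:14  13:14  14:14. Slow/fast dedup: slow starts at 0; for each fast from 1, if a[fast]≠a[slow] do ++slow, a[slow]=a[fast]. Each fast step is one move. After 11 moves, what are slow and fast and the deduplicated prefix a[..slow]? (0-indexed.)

(s=0,f=1) a[fast]=4≠a[slow]=3 write a[1]=4 → slow++,fast++
(s=1,f=2) a[fast]=4=a[slow] dup → fast++
(s=1,f=3) a[fast]=7≠a[slow]=4 write a[2]=7 → slow++,fast++
(s=2,f=4) a[fast]=7=a[slow] dup → fast++
(s=2,f=5) a[fast]=7=a[slow] dup → fast++
(s=2,f=6) a[fast]=8≠a[slow]=7 write a[3]=8 → slow++,fast++
(s=3,f=7) a[fast]=8=a[slow] dup → fast++
(s=3,f=8) a[fast]=9≠a[slow]=8 write a[4]=9 → slow++,fast++
(s=4,f=9) a[fast]=9=a[slow] dup → fast++
(s=4,f=10) a[fast]=10≠a[slow]=9 write a[5]=10 → slow++,fast++
(s=5,f=11) a[fast]=11≠a[slow]=10 write a[6]=11 → slow++,fast++

slow=6, fast=12, prefix=[3, 4, 7, 8, 9, 10, 11]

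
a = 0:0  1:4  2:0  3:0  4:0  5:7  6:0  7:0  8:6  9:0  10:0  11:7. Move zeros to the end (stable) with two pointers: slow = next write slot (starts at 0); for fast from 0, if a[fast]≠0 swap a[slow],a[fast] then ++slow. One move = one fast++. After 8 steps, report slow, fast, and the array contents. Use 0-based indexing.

slow=0 fast=0: a[fast]=0, fast++
slow=0 fast=1: a[fast]=4≠0 swap→a[0]=4, slow++,fast++
slow=1 fast=2: a[fast]=0, fast++
slow=1 fast=3: a[fast]=0, fast++
slow=1 fast=4: a[fast]=0, fast++
slow=1 fast=5: a[fast]=7≠0 swap→a[1]=7, slow++,fast++
slow=2 fast=6: a[fast]=0, fast++
slow=2 fast=7: a[fast]=0, fast++

slow=2, fast=8, a=[4, 7, 0, 0, 0, 0, 0, 0, 6, 0, 0, 7]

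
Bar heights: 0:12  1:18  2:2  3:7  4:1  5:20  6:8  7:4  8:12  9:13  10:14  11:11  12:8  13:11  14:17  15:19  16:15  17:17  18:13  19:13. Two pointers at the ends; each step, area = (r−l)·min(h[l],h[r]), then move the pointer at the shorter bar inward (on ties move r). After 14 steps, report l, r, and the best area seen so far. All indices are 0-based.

l=5, r=10, best area=272

l=0 r=19: min(12,13)*19=228 best=228 *, l++
l=1 r=19: min(18,13)*18=234 best=234 *, r--
l=1 r=18: min(18,13)*17=221 best=234, r--
l=1 r=17: min(18,17)*16=272 best=272 *, r--
l=1 r=16: min(18,15)*15=225 best=272, r--
l=1 r=15: min(18,19)*14=252 best=272, l++
l=2 r=15: min(2,19)*13=26 best=272, l++
l=3 r=15: min(7,19)*12=84 best=272, l++
l=4 r=15: min(1,19)*11=11 best=272, l++
l=5 r=15: min(20,19)*10=190 best=272, r--
l=5 r=14: min(20,17)*9=153 best=272, r--
l=5 r=13: min(20,11)*8=88 best=272, r--
l=5 r=12: min(20,8)*7=56 best=272, r--
l=5 r=11: min(20,11)*6=66 best=272, r--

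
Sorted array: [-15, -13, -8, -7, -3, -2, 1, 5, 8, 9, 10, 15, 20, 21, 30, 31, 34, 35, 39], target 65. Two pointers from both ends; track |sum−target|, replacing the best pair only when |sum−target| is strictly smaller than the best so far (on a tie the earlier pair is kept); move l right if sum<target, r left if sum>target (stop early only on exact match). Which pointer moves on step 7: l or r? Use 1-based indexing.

l

l=1 r=19: -15+39=24 d=41 *, l++
l=2 r=19: -13+39=26 d=39 *, l++
l=3 r=19: -8+39=31 d=34 *, l++
l=4 r=19: -7+39=32 d=33 *, l++
l=5 r=19: -3+39=36 d=29 *, l++
l=6 r=19: -2+39=37 d=28 *, l++
l=7 r=19: 1+39=40 d=25 *, l++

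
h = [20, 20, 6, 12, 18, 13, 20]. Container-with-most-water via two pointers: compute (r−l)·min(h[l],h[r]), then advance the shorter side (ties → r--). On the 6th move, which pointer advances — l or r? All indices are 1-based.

r

l=1 r=7: min(20,20)*6=120 best=120 *, r--
l=1 r=6: min(20,13)*5=65 best=120, r--
l=1 r=5: min(20,18)*4=72 best=120, r--
l=1 r=4: min(20,12)*3=36 best=120, r--
l=1 r=3: min(20,6)*2=12 best=120, r--
l=1 r=2: min(20,20)*1=20 best=120, r--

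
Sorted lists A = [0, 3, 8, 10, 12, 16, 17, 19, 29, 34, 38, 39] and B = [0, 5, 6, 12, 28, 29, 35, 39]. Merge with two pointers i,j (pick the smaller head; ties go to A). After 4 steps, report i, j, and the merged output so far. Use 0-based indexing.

i=2, j=2, merged so far=[0, 0, 3, 5]

i=0 j=0: A[i]=0<=B[j]=0 take 0, i++
i=1 j=0: A[i]=3>B[j]=0 take 0, j++
i=1 j=1: A[i]=3<=B[j]=5 take 3, i++
i=2 j=1: A[i]=8>B[j]=5 take 5, j++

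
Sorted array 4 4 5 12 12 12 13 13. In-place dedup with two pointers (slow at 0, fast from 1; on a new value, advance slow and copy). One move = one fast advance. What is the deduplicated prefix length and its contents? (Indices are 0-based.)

length 4; prefix = [4, 5, 12, 13]

(s=0,f=1) a[fast]=4=a[slow] dup → fast++
(s=0,f=2) a[fast]=5≠a[slow]=4 write a[1]=5 → slow++,fast++
(s=1,f=3) a[fast]=12≠a[slow]=5 write a[2]=12 → slow++,fast++
(s=2,f=4) a[fast]=12=a[slow] dup → fast++
(s=2,f=5) a[fast]=12=a[slow] dup → fast++
(s=2,f=6) a[fast]=13≠a[slow]=12 write a[3]=13 → slow++,fast++
(s=3,f=7) a[fast]=13=a[slow] dup → fast++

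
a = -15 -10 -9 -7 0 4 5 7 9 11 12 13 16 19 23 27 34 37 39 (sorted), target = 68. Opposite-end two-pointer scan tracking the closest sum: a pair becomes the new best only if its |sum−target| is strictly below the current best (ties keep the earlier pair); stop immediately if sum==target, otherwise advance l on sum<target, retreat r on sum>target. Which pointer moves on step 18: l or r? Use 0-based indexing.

r

[0,18] -15+39=24 d=44 * → l++
[1,18] -10+39=29 d=39 * → l++
[2,18] -9+39=30 d=38 * → l++
[3,18] -7+39=32 d=36 * → l++
[4,18] 0+39=39 d=29 * → l++
[5,18] 4+39=43 d=25 * → l++
[6,18] 5+39=44 d=24 * → l++
[7,18] 7+39=46 d=22 * → l++
[8,18] 9+39=48 d=20 * → l++
[9,18] 11+39=50 d=18 * → l++
[10,18] 12+39=51 d=17 * → l++
[11,18] 13+39=52 d=16 * → l++
[12,18] 16+39=55 d=13 * → l++
[13,18] 19+39=58 d=10 * → l++
[14,18] 23+39=62 d=6 * → l++
[15,18] 27+39=66 d=2 * → l++
[16,18] 34+39=73 d=5 → r--
[16,17] 34+37=71 d=3 → r--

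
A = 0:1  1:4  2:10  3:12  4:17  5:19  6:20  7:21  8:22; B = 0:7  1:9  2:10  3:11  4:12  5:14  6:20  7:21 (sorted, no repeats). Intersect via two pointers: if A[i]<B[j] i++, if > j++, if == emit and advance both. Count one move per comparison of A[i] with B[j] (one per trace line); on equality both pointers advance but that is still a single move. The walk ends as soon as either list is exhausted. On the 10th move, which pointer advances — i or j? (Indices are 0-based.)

i=0 j=0: 1<7, i++
i=1 j=0: 4<7, i++
i=2 j=0: 10>7, j++
i=2 j=1: 10>9, j++
i=2 j=2: 10==10 emit, i++,j++
i=3 j=3: 12>11, j++
i=3 j=4: 12==12 emit, i++,j++
i=4 j=5: 17>14, j++
i=4 j=6: 17<20, i++
i=5 j=6: 19<20, i++

i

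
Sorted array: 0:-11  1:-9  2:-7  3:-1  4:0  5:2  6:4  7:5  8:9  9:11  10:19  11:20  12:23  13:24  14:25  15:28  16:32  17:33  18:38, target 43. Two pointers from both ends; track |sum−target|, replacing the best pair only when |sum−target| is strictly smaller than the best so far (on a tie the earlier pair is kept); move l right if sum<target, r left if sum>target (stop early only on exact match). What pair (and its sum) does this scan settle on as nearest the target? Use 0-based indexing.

pair (5, 38) with sum 43 (|Δ|=0)

[0,18] -11+38=27 d=16 * → l++
[1,18] -9+38=29 d=14 * → l++
[2,18] -7+38=31 d=12 * → l++
[3,18] -1+38=37 d=6 * → l++
[4,18] 0+38=38 d=5 * → l++
[5,18] 2+38=40 d=3 * → l++
[6,18] 4+38=42 d=1 * → l++
[7,18] 5+38=43 d=0 * → stop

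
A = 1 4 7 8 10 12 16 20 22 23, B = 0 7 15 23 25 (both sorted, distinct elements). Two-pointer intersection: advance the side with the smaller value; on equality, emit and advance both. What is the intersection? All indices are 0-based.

i=0 j=0: 1>0, j++
i=0 j=1: 1<7, i++
i=1 j=1: 4<7, i++
i=2 j=1: 7==7 emit, i++,j++
i=3 j=2: 8<15, i++
i=4 j=2: 10<15, i++
i=5 j=2: 12<15, i++
i=6 j=2: 16>15, j++
i=6 j=3: 16<23, i++
i=7 j=3: 20<23, i++
i=8 j=3: 22<23, i++
i=9 j=3: 23==23 emit, i++,j++

intersection = [7, 23]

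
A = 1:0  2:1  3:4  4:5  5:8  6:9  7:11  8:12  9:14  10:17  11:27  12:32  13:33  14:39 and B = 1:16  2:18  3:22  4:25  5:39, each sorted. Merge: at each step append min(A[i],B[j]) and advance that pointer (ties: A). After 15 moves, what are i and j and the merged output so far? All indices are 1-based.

[i=1,j=1] A[i]=0<=B[j]=16 take 0 → i++
[i=2,j=1] A[i]=1<=B[j]=16 take 1 → i++
[i=3,j=1] A[i]=4<=B[j]=16 take 4 → i++
[i=4,j=1] A[i]=5<=B[j]=16 take 5 → i++
[i=5,j=1] A[i]=8<=B[j]=16 take 8 → i++
[i=6,j=1] A[i]=9<=B[j]=16 take 9 → i++
[i=7,j=1] A[i]=11<=B[j]=16 take 11 → i++
[i=8,j=1] A[i]=12<=B[j]=16 take 12 → i++
[i=9,j=1] A[i]=14<=B[j]=16 take 14 → i++
[i=10,j=1] A[i]=17>B[j]=16 take 16 → j++
[i=10,j=2] A[i]=17<=B[j]=18 take 17 → i++
[i=11,j=2] A[i]=27>B[j]=18 take 18 → j++
[i=11,j=3] A[i]=27>B[j]=22 take 22 → j++
[i=11,j=4] A[i]=27>B[j]=25 take 25 → j++
[i=11,j=5] A[i]=27<=B[j]=39 take 27 → i++

i=12, j=5, merged so far=[0, 1, 4, 5, 8, 9, 11, 12, 14, 16, 17, 18, 22, 25, 27]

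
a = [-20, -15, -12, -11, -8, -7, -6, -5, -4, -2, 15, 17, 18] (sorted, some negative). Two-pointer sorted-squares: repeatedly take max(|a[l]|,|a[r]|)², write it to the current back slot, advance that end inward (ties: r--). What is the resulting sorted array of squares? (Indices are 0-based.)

[4, 16, 25, 36, 49, 64, 121, 144, 225, 225, 289, 324, 400]

[0,12] |-20|>|18| out[12]=400 → l++
[1,12] |-15|<=|18| out[11]=324 → r--
[1,11] |-15|<=|17| out[10]=289 → r--
[1,10] |-15|<=|15| out[9]=225 → r--
[1,9] |-15|>|-2| out[8]=225 → l++
[2,9] |-12|>|-2| out[7]=144 → l++
[3,9] |-11|>|-2| out[6]=121 → l++
[4,9] |-8|>|-2| out[5]=64 → l++
[5,9] |-7|>|-2| out[4]=49 → l++
[6,9] |-6|>|-2| out[3]=36 → l++
[7,9] |-5|>|-2| out[2]=25 → l++
[8,9] |-4|>|-2| out[1]=16 → l++
[9,9] |-2|<=|-2| out[0]=4 → r--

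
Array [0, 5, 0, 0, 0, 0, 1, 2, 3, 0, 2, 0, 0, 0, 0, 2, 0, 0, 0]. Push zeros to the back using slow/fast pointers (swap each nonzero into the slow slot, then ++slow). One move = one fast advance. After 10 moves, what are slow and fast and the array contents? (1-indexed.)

slow=1 fast=1: a[fast]=0, fast++
slow=1 fast=2: a[fast]=5≠0 swap→a[1]=5, slow++,fast++
slow=2 fast=3: a[fast]=0, fast++
slow=2 fast=4: a[fast]=0, fast++
slow=2 fast=5: a[fast]=0, fast++
slow=2 fast=6: a[fast]=0, fast++
slow=2 fast=7: a[fast]=1≠0 swap→a[2]=1, slow++,fast++
slow=3 fast=8: a[fast]=2≠0 swap→a[3]=2, slow++,fast++
slow=4 fast=9: a[fast]=3≠0 swap→a[4]=3, slow++,fast++
slow=5 fast=10: a[fast]=0, fast++

slow=5, fast=11, a=[5, 1, 2, 3, 0, 0, 0, 0, 0, 0, 2, 0, 0, 0, 0, 2, 0, 0, 0]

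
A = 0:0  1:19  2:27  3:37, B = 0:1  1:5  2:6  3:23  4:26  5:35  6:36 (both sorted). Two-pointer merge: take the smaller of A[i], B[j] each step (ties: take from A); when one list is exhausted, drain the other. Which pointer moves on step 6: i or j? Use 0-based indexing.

i=0 j=0: A[i]=0<=B[j]=1 take 0, i++
i=1 j=0: A[i]=19>B[j]=1 take 1, j++
i=1 j=1: A[i]=19>B[j]=5 take 5, j++
i=1 j=2: A[i]=19>B[j]=6 take 6, j++
i=1 j=3: A[i]=19<=B[j]=23 take 19, i++
i=2 j=3: A[i]=27>B[j]=23 take 23, j++

j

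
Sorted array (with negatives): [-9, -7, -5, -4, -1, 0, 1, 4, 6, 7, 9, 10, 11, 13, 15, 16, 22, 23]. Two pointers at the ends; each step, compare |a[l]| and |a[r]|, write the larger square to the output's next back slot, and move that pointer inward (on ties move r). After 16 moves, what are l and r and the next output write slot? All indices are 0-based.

l=0 r=17: |-9|<=|23| out[17]=529, r--
l=0 r=16: |-9|<=|22| out[16]=484, r--
l=0 r=15: |-9|<=|16| out[15]=256, r--
l=0 r=14: |-9|<=|15| out[14]=225, r--
l=0 r=13: |-9|<=|13| out[13]=169, r--
l=0 r=12: |-9|<=|11| out[12]=121, r--
l=0 r=11: |-9|<=|10| out[11]=100, r--
l=0 r=10: |-9|<=|9| out[10]=81, r--
l=0 r=9: |-9|>|7| out[9]=81, l++
l=1 r=9: |-7|<=|7| out[8]=49, r--
l=1 r=8: |-7|>|6| out[7]=49, l++
l=2 r=8: |-5|<=|6| out[6]=36, r--
l=2 r=7: |-5|>|4| out[5]=25, l++
l=3 r=7: |-4|<=|4| out[4]=16, r--
l=3 r=6: |-4|>|1| out[3]=16, l++
l=4 r=6: |-1|<=|1| out[2]=1, r--

l=4, r=5, next write slot=1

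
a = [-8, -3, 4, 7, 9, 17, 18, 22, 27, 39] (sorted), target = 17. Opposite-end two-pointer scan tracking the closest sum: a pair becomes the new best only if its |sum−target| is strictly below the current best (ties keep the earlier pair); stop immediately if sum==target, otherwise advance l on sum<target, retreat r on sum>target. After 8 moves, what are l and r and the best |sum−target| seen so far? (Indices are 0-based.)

l=0 r=9: -8+39=31 d=14 *, r--
l=0 r=8: -8+27=19 d=2 *, r--
l=0 r=7: -8+22=14 d=3, l++
l=1 r=7: -3+22=19 d=2, r--
l=1 r=6: -3+18=15 d=2, l++
l=2 r=6: 4+18=22 d=5, r--
l=2 r=5: 4+17=21 d=4, r--
l=2 r=4: 4+9=13 d=4, l++

l=3, r=4, best |Δ|=2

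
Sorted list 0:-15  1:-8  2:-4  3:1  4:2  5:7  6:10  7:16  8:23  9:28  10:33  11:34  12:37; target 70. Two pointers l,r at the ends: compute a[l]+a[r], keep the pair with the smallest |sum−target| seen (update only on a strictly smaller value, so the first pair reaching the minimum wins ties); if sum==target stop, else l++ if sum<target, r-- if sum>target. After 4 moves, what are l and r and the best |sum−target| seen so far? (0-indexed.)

l=4, r=12, best |Δ|=32

[0,12] -15+37=22 d=48 * → l++
[1,12] -8+37=29 d=41 * → l++
[2,12] -4+37=33 d=37 * → l++
[3,12] 1+37=38 d=32 * → l++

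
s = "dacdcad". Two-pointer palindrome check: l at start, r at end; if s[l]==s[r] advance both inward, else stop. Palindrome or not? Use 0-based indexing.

palindrome

[0,6] 'd'=='d' → l++,r--
[1,5] 'a'=='a' → l++,r--
[2,4] 'c'=='c' → l++,r--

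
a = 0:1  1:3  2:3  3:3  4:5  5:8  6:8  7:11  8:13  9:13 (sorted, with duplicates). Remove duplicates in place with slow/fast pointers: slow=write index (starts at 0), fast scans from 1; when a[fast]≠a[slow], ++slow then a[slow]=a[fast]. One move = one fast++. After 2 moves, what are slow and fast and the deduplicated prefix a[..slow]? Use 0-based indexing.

slow=1, fast=3, prefix=[1, 3]

(s=0,f=1) a[fast]=3≠a[slow]=1 write a[1]=3 → slow++,fast++
(s=1,f=2) a[fast]=3=a[slow] dup → fast++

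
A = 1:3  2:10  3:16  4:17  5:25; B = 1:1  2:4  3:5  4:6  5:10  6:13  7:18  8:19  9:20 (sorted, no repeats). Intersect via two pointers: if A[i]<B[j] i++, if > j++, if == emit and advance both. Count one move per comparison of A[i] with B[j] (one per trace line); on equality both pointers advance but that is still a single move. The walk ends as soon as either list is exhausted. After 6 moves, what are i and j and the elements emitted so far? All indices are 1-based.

[i=1,j=1] 3>1 → j++
[i=1,j=2] 3<4 → i++
[i=2,j=2] 10>4 → j++
[i=2,j=3] 10>5 → j++
[i=2,j=4] 10>6 → j++
[i=2,j=5] 10==10 emit → i++,j++

i=3, j=6, emitted=[10]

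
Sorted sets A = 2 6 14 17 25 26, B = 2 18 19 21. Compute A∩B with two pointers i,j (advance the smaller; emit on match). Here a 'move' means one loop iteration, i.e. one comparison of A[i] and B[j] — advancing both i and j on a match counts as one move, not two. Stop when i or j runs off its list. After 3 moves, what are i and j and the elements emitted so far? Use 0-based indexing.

[i=0,j=0] 2==2 emit → i++,j++
[i=1,j=1] 6<18 → i++
[i=2,j=1] 14<18 → i++

i=3, j=1, emitted=[2]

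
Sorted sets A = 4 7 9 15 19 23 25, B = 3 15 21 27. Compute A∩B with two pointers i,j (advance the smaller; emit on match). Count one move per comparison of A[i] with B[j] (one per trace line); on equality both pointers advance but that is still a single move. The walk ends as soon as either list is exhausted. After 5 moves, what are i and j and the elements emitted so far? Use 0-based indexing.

[i=0,j=0] 4>3 → j++
[i=0,j=1] 4<15 → i++
[i=1,j=1] 7<15 → i++
[i=2,j=1] 9<15 → i++
[i=3,j=1] 15==15 emit → i++,j++

i=4, j=2, emitted=[15]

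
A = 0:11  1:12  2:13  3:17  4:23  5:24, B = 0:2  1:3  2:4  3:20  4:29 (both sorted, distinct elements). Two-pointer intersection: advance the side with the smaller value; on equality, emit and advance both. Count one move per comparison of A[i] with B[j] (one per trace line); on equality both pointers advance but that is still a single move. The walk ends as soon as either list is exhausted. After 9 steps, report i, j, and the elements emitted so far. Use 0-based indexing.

i=0 j=0: 11>2, j++
i=0 j=1: 11>3, j++
i=0 j=2: 11>4, j++
i=0 j=3: 11<20, i++
i=1 j=3: 12<20, i++
i=2 j=3: 13<20, i++
i=3 j=3: 17<20, i++
i=4 j=3: 23>20, j++
i=4 j=4: 23<29, i++

i=5, j=4, emitted=[]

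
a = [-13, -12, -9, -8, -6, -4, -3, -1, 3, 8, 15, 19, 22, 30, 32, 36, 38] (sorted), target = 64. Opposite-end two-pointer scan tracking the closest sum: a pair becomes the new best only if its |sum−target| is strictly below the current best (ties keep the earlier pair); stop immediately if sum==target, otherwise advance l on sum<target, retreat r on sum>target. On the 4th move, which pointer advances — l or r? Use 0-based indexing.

l

l=0 r=16: -13+38=25 d=39 *, l++
l=1 r=16: -12+38=26 d=38 *, l++
l=2 r=16: -9+38=29 d=35 *, l++
l=3 r=16: -8+38=30 d=34 *, l++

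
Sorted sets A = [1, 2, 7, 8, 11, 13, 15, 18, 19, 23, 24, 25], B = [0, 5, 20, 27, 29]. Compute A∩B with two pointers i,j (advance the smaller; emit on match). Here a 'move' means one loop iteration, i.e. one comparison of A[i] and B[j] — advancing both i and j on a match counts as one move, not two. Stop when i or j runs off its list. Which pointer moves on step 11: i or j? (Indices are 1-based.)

i=1 j=1: 1>0, j++
i=1 j=2: 1<5, i++
i=2 j=2: 2<5, i++
i=3 j=2: 7>5, j++
i=3 j=3: 7<20, i++
i=4 j=3: 8<20, i++
i=5 j=3: 11<20, i++
i=6 j=3: 13<20, i++
i=7 j=3: 15<20, i++
i=8 j=3: 18<20, i++
i=9 j=3: 19<20, i++

i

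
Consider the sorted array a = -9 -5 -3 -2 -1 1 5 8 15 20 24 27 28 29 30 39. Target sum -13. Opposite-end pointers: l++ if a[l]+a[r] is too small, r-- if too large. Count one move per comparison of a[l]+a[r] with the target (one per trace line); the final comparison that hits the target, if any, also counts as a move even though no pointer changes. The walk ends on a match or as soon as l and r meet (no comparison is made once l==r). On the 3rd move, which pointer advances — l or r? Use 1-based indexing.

l=1 r=16: -9+39=30 >-13, r--
l=1 r=15: -9+30=21 >-13, r--
l=1 r=14: -9+29=20 >-13, r--

r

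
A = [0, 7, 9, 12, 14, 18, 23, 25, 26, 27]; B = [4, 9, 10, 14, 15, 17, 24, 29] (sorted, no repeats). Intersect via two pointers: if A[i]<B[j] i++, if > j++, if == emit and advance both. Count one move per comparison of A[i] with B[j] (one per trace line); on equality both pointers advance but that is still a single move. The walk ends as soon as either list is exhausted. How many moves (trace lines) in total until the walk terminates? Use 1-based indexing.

i=1 j=1: 0<4, i++
i=2 j=1: 7>4, j++
i=2 j=2: 7<9, i++
i=3 j=2: 9==9 emit, i++,j++
i=4 j=3: 12>10, j++
i=4 j=4: 12<14, i++
i=5 j=4: 14==14 emit, i++,j++
i=6 j=5: 18>15, j++
i=6 j=6: 18>17, j++
i=6 j=7: 18<24, i++
i=7 j=7: 23<24, i++
i=8 j=7: 25>24, j++
i=8 j=8: 25<29, i++
i=9 j=8: 26<29, i++
i=10 j=8: 27<29, i++

15 moves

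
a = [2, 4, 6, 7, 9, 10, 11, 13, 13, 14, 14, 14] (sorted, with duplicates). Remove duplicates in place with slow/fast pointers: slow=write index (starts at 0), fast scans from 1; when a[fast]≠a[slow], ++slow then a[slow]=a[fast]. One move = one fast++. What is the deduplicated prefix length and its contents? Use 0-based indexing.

length 9; prefix = [2, 4, 6, 7, 9, 10, 11, 13, 14]

slow=0 fast=1: a[fast]=4≠a[slow]=2 write a[1]=4, slow++,fast++
slow=1 fast=2: a[fast]=6≠a[slow]=4 write a[2]=6, slow++,fast++
slow=2 fast=3: a[fast]=7≠a[slow]=6 write a[3]=7, slow++,fast++
slow=3 fast=4: a[fast]=9≠a[slow]=7 write a[4]=9, slow++,fast++
slow=4 fast=5: a[fast]=10≠a[slow]=9 write a[5]=10, slow++,fast++
slow=5 fast=6: a[fast]=11≠a[slow]=10 write a[6]=11, slow++,fast++
slow=6 fast=7: a[fast]=13≠a[slow]=11 write a[7]=13, slow++,fast++
slow=7 fast=8: a[fast]=13=a[slow] dup, fast++
slow=7 fast=9: a[fast]=14≠a[slow]=13 write a[8]=14, slow++,fast++
slow=8 fast=10: a[fast]=14=a[slow] dup, fast++
slow=8 fast=11: a[fast]=14=a[slow] dup, fast++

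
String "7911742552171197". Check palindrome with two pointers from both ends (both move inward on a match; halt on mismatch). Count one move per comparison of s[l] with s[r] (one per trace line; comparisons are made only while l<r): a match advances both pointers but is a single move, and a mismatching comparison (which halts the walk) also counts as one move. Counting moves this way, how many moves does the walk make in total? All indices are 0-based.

6 moves

l=0 r=15: '7'=='7', l++,r--
l=1 r=14: '9'=='9', l++,r--
l=2 r=13: '1'=='1', l++,r--
l=3 r=12: '1'=='1', l++,r--
l=4 r=11: '7'=='7', l++,r--
l=5 r=10: '4'!='1', stop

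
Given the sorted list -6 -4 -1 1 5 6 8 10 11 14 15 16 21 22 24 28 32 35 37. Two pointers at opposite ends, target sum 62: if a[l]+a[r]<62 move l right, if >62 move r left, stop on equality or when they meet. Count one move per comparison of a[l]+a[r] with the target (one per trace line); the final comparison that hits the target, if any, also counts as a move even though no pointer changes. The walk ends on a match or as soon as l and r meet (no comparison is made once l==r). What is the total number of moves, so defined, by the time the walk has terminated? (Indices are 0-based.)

18 moves

l=0 r=18: -6+37=31 <62, l++
l=1 r=18: -4+37=33 <62, l++
l=2 r=18: -1+37=36 <62, l++
l=3 r=18: 1+37=38 <62, l++
l=4 r=18: 5+37=42 <62, l++
l=5 r=18: 6+37=43 <62, l++
l=6 r=18: 8+37=45 <62, l++
l=7 r=18: 10+37=47 <62, l++
l=8 r=18: 11+37=48 <62, l++
l=9 r=18: 14+37=51 <62, l++
l=10 r=18: 15+37=52 <62, l++
l=11 r=18: 16+37=53 <62, l++
l=12 r=18: 21+37=58 <62, l++
l=13 r=18: 22+37=59 <62, l++
l=14 r=18: 24+37=61 <62, l++
l=15 r=18: 28+37=65 >62, r--
l=15 r=17: 28+35=63 >62, r--
l=15 r=16: 28+32=60 <62, l++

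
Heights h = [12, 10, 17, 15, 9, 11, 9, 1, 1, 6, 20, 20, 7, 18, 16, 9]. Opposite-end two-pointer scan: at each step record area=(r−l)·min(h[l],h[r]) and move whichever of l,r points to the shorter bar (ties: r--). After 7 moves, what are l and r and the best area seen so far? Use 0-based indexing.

l=0 r=15: min(12,9)*15=135 best=135 *, r--
l=0 r=14: min(12,16)*14=168 best=168 *, l++
l=1 r=14: min(10,16)*13=130 best=168, l++
l=2 r=14: min(17,16)*12=192 best=192 *, r--
l=2 r=13: min(17,18)*11=187 best=192, l++
l=3 r=13: min(15,18)*10=150 best=192, l++
l=4 r=13: min(9,18)*9=81 best=192, l++

l=5, r=13, best area=192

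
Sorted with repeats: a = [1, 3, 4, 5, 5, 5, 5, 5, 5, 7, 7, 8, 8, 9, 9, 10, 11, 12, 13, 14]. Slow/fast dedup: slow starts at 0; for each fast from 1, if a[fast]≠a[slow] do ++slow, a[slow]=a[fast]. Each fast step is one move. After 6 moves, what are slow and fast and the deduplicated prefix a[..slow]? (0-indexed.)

(s=0,f=1) a[fast]=3≠a[slow]=1 write a[1]=3 → slow++,fast++
(s=1,f=2) a[fast]=4≠a[slow]=3 write a[2]=4 → slow++,fast++
(s=2,f=3) a[fast]=5≠a[slow]=4 write a[3]=5 → slow++,fast++
(s=3,f=4) a[fast]=5=a[slow] dup → fast++
(s=3,f=5) a[fast]=5=a[slow] dup → fast++
(s=3,f=6) a[fast]=5=a[slow] dup → fast++

slow=3, fast=7, prefix=[1, 3, 4, 5]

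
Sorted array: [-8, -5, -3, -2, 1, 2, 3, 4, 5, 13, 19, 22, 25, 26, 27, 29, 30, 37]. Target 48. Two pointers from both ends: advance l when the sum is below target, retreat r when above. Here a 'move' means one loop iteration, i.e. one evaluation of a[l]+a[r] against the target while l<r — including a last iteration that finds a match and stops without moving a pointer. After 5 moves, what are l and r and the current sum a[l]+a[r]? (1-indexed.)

l=6, r=18, sum=39

l=1 r=18: -8+37=29 <48, l++
l=2 r=18: -5+37=32 <48, l++
l=3 r=18: -3+37=34 <48, l++
l=4 r=18: -2+37=35 <48, l++
l=5 r=18: 1+37=38 <48, l++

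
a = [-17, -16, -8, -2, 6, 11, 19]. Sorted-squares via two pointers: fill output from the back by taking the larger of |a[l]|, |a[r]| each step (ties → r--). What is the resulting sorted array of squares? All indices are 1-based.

[4, 36, 64, 121, 256, 289, 361]

[1,7] |-17|<=|19| out[7]=361 → r--
[1,6] |-17|>|11| out[6]=289 → l++
[2,6] |-16|>|11| out[5]=256 → l++
[3,6] |-8|<=|11| out[4]=121 → r--
[3,5] |-8|>|6| out[3]=64 → l++
[4,5] |-2|<=|6| out[2]=36 → r--
[4,4] |-2|<=|-2| out[1]=4 → r--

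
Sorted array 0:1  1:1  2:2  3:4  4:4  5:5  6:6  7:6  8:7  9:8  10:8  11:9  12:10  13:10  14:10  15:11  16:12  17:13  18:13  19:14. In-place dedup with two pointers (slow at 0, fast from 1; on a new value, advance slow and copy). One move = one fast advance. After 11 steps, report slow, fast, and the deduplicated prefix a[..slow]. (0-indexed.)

slow=7, fast=12, prefix=[1, 2, 4, 5, 6, 7, 8, 9]

slow=0 fast=1: a[fast]=1=a[slow] dup, fast++
slow=0 fast=2: a[fast]=2≠a[slow]=1 write a[1]=2, slow++,fast++
slow=1 fast=3: a[fast]=4≠a[slow]=2 write a[2]=4, slow++,fast++
slow=2 fast=4: a[fast]=4=a[slow] dup, fast++
slow=2 fast=5: a[fast]=5≠a[slow]=4 write a[3]=5, slow++,fast++
slow=3 fast=6: a[fast]=6≠a[slow]=5 write a[4]=6, slow++,fast++
slow=4 fast=7: a[fast]=6=a[slow] dup, fast++
slow=4 fast=8: a[fast]=7≠a[slow]=6 write a[5]=7, slow++,fast++
slow=5 fast=9: a[fast]=8≠a[slow]=7 write a[6]=8, slow++,fast++
slow=6 fast=10: a[fast]=8=a[slow] dup, fast++
slow=6 fast=11: a[fast]=9≠a[slow]=8 write a[7]=9, slow++,fast++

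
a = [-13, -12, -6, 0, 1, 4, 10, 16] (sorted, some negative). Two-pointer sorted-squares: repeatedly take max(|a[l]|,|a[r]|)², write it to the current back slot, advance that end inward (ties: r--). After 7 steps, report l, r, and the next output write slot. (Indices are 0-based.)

[0,7] |-13|<=|16| out[7]=256 → r--
[0,6] |-13|>|10| out[6]=169 → l++
[1,6] |-12|>|10| out[5]=144 → l++
[2,6] |-6|<=|10| out[4]=100 → r--
[2,5] |-6|>|4| out[3]=36 → l++
[3,5] |0|<=|4| out[2]=16 → r--
[3,4] |0|<=|1| out[1]=1 → r--

l=3, r=3, next write slot=0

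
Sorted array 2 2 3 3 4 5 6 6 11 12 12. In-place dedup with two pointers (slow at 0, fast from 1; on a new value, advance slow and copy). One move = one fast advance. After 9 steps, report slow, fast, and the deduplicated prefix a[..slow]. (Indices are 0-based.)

slow=6, fast=10, prefix=[2, 3, 4, 5, 6, 11, 12]

slow=0 fast=1: a[fast]=2=a[slow] dup, fast++
slow=0 fast=2: a[fast]=3≠a[slow]=2 write a[1]=3, slow++,fast++
slow=1 fast=3: a[fast]=3=a[slow] dup, fast++
slow=1 fast=4: a[fast]=4≠a[slow]=3 write a[2]=4, slow++,fast++
slow=2 fast=5: a[fast]=5≠a[slow]=4 write a[3]=5, slow++,fast++
slow=3 fast=6: a[fast]=6≠a[slow]=5 write a[4]=6, slow++,fast++
slow=4 fast=7: a[fast]=6=a[slow] dup, fast++
slow=4 fast=8: a[fast]=11≠a[slow]=6 write a[5]=11, slow++,fast++
slow=5 fast=9: a[fast]=12≠a[slow]=11 write a[6]=12, slow++,fast++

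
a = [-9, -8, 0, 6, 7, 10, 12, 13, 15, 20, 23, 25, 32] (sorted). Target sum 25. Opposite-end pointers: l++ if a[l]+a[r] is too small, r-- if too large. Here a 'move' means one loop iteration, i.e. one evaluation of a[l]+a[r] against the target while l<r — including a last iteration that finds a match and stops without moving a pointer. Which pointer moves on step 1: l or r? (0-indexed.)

l

[0,12] -9+32=23 <25 → l++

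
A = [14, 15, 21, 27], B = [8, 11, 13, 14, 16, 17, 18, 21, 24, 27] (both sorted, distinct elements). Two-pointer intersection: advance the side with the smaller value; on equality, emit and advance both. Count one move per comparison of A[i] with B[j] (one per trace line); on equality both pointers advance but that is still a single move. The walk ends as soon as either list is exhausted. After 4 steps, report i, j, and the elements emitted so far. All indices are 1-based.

i=2, j=5, emitted=[14]

[i=1,j=1] 14>8 → j++
[i=1,j=2] 14>11 → j++
[i=1,j=3] 14>13 → j++
[i=1,j=4] 14==14 emit → i++,j++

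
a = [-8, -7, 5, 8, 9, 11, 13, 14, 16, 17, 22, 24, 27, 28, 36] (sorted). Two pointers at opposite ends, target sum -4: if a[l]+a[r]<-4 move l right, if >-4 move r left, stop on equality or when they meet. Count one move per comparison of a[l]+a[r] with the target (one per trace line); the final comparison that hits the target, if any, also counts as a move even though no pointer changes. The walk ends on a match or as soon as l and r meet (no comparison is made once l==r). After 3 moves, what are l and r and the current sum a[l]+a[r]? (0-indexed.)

[0,14] -8+36=28 >-4 → r--
[0,13] -8+28=20 >-4 → r--
[0,12] -8+27=19 >-4 → r--

l=0, r=11, sum=16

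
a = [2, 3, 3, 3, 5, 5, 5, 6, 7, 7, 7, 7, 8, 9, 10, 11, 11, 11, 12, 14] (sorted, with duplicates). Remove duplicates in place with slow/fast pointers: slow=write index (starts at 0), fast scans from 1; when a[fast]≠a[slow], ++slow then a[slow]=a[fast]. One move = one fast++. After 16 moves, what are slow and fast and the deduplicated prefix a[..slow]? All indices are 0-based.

slow=8, fast=17, prefix=[2, 3, 5, 6, 7, 8, 9, 10, 11]

(s=0,f=1) a[fast]=3≠a[slow]=2 write a[1]=3 → slow++,fast++
(s=1,f=2) a[fast]=3=a[slow] dup → fast++
(s=1,f=3) a[fast]=3=a[slow] dup → fast++
(s=1,f=4) a[fast]=5≠a[slow]=3 write a[2]=5 → slow++,fast++
(s=2,f=5) a[fast]=5=a[slow] dup → fast++
(s=2,f=6) a[fast]=5=a[slow] dup → fast++
(s=2,f=7) a[fast]=6≠a[slow]=5 write a[3]=6 → slow++,fast++
(s=3,f=8) a[fast]=7≠a[slow]=6 write a[4]=7 → slow++,fast++
(s=4,f=9) a[fast]=7=a[slow] dup → fast++
(s=4,f=10) a[fast]=7=a[slow] dup → fast++
(s=4,f=11) a[fast]=7=a[slow] dup → fast++
(s=4,f=12) a[fast]=8≠a[slow]=7 write a[5]=8 → slow++,fast++
(s=5,f=13) a[fast]=9≠a[slow]=8 write a[6]=9 → slow++,fast++
(s=6,f=14) a[fast]=10≠a[slow]=9 write a[7]=10 → slow++,fast++
(s=7,f=15) a[fast]=11≠a[slow]=10 write a[8]=11 → slow++,fast++
(s=8,f=16) a[fast]=11=a[slow] dup → fast++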